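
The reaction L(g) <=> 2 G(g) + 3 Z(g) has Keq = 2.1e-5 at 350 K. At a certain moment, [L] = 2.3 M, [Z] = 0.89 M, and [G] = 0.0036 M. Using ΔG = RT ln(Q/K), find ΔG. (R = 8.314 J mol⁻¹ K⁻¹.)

ΔG = -4.85 kJ/mol

Q = [G]²·[Z]³ / [L] = (0.0036)²·(0.89)³ / (2.3) = 3.97e-6
ΔG = RT ln(Q/Keq) = (8.314 J mol⁻¹ K⁻¹)(350 K) × ln(3.97e-6/2.1e-5)
   = (2.910 kJ/mol)(-1.666) = -4.85 kJ/mol
ΔG < 0, so the forward reaction is spontaneous (proceeds forward).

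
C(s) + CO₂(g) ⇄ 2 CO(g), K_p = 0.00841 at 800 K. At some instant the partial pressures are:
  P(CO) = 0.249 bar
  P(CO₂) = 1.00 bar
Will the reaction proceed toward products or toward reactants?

toward reactants

(C is a pure solid — omitted from Q_p.)
Q_p = P(CO)² / P(CO₂) = (0.249)² / (1.00) = 0.0620
Q_p = 0.0620 > K_p = 0.00841, so the reverse reaction proceeds.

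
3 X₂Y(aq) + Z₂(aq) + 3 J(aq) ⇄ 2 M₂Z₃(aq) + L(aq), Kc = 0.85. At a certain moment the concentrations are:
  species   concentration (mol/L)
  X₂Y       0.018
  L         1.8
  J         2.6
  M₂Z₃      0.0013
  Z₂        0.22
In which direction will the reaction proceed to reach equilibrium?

forward (toward products)

Qc = [M₂Z₃]²·[L] / ([X₂Y]³·[Z₂]·[J]³) = (0.0013)²·(1.8) / ((0.018)³·(0.22)·(2.6)³) = 0.13
Qc = 0.13 < Kc = 0.85, so the forward reaction proceeds.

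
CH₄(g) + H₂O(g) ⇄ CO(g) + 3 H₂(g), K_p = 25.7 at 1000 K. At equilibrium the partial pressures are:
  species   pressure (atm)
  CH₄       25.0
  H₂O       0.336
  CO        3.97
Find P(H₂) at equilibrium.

At equilibrium, K_p = P(CO)·P(H₂)³ / (P(CH₄)·P(H₂O)) = 25.7.
(3.97)·(P(H₂))³ / ((25.0)·(0.336)) = 25.7
P(H₂)³ = 54.4 ⇒ P(H₂) = 3.79 atm

P(H₂) = 3.79 atm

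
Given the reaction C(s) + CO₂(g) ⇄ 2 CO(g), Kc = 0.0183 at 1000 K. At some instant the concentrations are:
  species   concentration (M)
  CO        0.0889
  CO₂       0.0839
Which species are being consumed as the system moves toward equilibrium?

(C is a pure solid — omitted from Qc.)
Qc = [CO]² / [CO₂] = (0.0889)² / (0.0839) = 0.0942
Qc = 0.0942 > Kc = 0.0183: net reverse reaction.

CO (products)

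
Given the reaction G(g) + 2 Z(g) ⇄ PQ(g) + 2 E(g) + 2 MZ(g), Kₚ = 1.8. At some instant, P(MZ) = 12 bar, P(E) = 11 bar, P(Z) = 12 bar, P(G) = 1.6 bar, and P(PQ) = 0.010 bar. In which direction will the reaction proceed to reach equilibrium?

toward products

Qₚ = P(PQ)·P(E)²·P(MZ)² / (P(G)·P(Z)²) = (0.010)·(11)²·(12)² / ((1.6)·(12)²) = 0.76
Qₚ = 0.76 < Kₚ = 1.8, so the forward reaction proceeds.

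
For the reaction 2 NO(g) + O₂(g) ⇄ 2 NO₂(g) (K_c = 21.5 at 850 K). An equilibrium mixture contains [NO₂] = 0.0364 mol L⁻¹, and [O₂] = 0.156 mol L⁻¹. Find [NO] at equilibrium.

At equilibrium, K_c = [NO₂]² / ([NO]²·[O₂]) = 21.5.
(0.0364)² / (([NO])²·(0.156)) = 21.5
[NO]² = 3.95×10⁻⁴ ⇒ [NO] = 0.0199 mol L⁻¹

[NO] = 0.0199 mol L⁻¹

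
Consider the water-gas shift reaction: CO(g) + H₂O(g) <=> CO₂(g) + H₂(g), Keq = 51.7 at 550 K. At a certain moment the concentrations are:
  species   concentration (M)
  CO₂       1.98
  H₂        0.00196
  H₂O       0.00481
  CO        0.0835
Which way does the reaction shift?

toward products

Q = [CO₂]·[H₂] / ([CO]·[H₂O]) = (1.98)·(0.00196) / ((0.0835)·(0.00481)) = 9.66
Q = 9.66 < Keq = 51.7, so the forward reaction proceeds.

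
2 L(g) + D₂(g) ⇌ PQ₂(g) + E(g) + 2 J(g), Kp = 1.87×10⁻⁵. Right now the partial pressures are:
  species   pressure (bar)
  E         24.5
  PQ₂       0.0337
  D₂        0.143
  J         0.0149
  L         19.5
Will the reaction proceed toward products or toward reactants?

Qp = P(PQ₂)·P(E)·P(J)² / (P(L)²·P(D₂)) = (0.0337)·(24.5)·(0.0149)² / ((19.5)²·(0.143)) = 3.37×10⁻⁶
Qp = 3.37×10⁻⁶ < Kp = 1.87×10⁻⁵, so the forward reaction proceeds.

toward products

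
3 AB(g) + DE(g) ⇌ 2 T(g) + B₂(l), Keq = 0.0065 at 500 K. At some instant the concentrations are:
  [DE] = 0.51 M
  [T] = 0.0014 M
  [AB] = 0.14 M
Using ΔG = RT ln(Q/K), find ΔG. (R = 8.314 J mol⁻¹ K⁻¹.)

(B₂ is a pure liquid — omitted from Q.)
Q = [T]² / ([AB]³·[DE]) = (0.0014)² / ((0.14)³·(0.51)) = 0.00140
ΔG = RT ln(Q/Keq) = (8.314 J mol⁻¹ K⁻¹)(500 K) × ln(0.00140/0.0065)
   = (4.157 kJ/mol)(-1.535) = -6.38 kJ/mol
ΔG < 0, so the forward reaction is spontaneous (proceeds forward).

ΔG = -6.38 kJ/mol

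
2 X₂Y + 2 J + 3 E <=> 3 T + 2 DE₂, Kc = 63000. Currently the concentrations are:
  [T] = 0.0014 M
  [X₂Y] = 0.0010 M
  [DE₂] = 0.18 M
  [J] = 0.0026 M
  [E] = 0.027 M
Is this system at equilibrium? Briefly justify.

no; Q > K, reaction proceeds in reverse

Qc = [T]³·[DE₂]² / ([X₂Y]²·[J]²·[E]³) = (0.0014)³·(0.18)² / ((0.0010)²·(0.0026)²·(0.027)³) = 6.7×10⁵
Qc = 6.7×10⁵ > Kc = 63000: net reverse reaction.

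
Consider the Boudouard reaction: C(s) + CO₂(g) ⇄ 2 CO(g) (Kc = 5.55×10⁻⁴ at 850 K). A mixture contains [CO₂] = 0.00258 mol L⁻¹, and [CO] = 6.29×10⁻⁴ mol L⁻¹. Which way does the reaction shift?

to the right

(C is a pure solid — omitted from Qc.)
Qc = [CO]² / [CO₂] = (6.29×10⁻⁴)² / (0.00258) = 1.53×10⁻⁴
Qc = 1.53×10⁻⁴ < Kc = 5.55×10⁻⁴, so the forward reaction proceeds.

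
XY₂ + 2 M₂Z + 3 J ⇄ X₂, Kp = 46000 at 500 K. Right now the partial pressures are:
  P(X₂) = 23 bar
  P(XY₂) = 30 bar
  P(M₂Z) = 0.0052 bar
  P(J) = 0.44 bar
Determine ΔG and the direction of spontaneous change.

ΔG = 8.23 kJ/mol; the forward reaction is non-spontaneous

Qp = P(X₂) / (P(XY₂)·P(M₂Z)²·P(J)³) = (23) / ((30)·(0.0052)²·(0.44)³) = 3.33e5
ΔG = RT ln(Qp/Kp) = (8.314 J mol⁻¹ K⁻¹)(500 K) × ln(3.33e5/46000)
   = (4.157 kJ/mol)(1.980) = 8.23 kJ/mol
ΔG > 0, so the forward reaction is non-spontaneous (proceeds in reverse).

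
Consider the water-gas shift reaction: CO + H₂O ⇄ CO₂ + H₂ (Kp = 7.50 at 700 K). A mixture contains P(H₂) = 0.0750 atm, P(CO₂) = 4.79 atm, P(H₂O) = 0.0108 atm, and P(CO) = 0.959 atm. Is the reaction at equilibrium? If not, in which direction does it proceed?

to the left

Qp = P(CO₂)·P(H₂) / (P(CO)·P(H₂O)) = (4.79)·(0.0750) / ((0.959)·(0.0108)) = 34.7
Qp = 34.7 > Kp = 7.50, so the reverse reaction proceeds.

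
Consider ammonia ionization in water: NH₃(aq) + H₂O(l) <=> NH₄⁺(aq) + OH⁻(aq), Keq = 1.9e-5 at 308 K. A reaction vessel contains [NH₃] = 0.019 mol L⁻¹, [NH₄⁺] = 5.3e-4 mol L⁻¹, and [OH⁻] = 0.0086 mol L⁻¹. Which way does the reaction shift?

to the left

(H₂O is a pure liquid — omitted from Q.)
Q = [NH₄⁺]·[OH⁻] / [NH₃] = (5.3e-4)·(0.0086) / (0.019) = 2.4e-4
Q = 2.4e-4 > Keq = 1.9e-5, so the reverse reaction proceeds.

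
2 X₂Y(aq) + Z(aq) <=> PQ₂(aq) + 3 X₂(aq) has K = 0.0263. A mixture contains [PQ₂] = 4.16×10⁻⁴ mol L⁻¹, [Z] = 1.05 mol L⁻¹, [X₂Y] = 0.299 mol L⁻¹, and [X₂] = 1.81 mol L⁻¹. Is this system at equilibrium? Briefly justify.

yes, at equilibrium

Q = [PQ₂]·[X₂]³ / ([X₂Y]²·[Z]) = (4.16×10⁻⁴)·(1.81)³ / ((0.299)²·(1.05)) = 0.0263
Q = 0.0263 = K; the system is at equilibrium.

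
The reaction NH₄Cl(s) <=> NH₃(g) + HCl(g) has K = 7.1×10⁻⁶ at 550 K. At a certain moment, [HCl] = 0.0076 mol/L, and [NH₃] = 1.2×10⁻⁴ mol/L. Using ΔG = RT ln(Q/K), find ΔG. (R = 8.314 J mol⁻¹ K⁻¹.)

(NH₄Cl is a pure solid — omitted from Q.)
Q = [NH₃]·[HCl] = (1.2×10⁻⁴)·(0.0076) = 9.12×10⁻⁷
ΔG = RT ln(Q/K) = (8.314 J mol⁻¹ K⁻¹)(550 K) × ln(9.12×10⁻⁷/7.1×10⁻⁶)
   = (4.573 kJ/mol)(-2.052) = -9.38 kJ/mol
ΔG < 0, so the forward reaction is spontaneous (proceeds forward).

ΔG = -9.38 kJ/mol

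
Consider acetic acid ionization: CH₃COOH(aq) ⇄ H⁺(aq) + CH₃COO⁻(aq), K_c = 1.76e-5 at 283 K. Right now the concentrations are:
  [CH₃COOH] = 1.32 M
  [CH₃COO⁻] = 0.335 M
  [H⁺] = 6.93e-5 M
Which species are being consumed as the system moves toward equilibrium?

none (at equilibrium)

Q_c = [H⁺]·[CH₃COO⁻] / [CH₃COOH] = (6.93e-5)·(0.335) / (1.32) = 1.76e-5
Q_c = 1.76e-5 = K_c; the system is at equilibrium.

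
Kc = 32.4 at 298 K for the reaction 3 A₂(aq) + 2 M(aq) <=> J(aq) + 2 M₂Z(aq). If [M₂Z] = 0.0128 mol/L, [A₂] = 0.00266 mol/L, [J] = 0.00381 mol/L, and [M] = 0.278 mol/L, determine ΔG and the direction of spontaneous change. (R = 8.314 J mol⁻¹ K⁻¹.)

Qc = [J]·[M₂Z]² / ([A₂]³·[M]²) = (0.00381)·(0.0128)² / ((0.00266)³·(0.278)²) = 429
ΔG = RT ln(Qc/Kc) = (8.314 J mol⁻¹ K⁻¹)(298 K) × ln(429/32.4)
   = (2.478 kJ/mol)(2.583) = 6.40 kJ/mol
ΔG > 0, so the forward reaction is non-spontaneous (proceeds in reverse).

ΔG = 6.40 kJ/mol; the forward reaction is non-spontaneous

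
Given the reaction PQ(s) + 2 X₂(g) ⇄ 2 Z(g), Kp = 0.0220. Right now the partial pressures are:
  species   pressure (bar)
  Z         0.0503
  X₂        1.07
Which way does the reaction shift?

(PQ is a pure solid — omitted from Qp.)
Qp = P(Z)² / P(X₂)² = (0.0503)² / (1.07)² = 0.00221
Qp = 0.00221 < Kp = 0.0220, so the forward reaction proceeds.

to the right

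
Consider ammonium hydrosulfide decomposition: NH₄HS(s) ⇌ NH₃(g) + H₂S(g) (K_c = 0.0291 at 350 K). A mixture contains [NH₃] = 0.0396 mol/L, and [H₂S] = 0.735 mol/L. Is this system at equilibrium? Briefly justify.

yes, at equilibrium

(NH₄HS is a pure solid — omitted from Q_c.)
Q_c = [NH₃]·[H₂S] = (0.0396)·(0.735) = 0.0291
Q_c = 0.0291 = K_c; the system is at equilibrium.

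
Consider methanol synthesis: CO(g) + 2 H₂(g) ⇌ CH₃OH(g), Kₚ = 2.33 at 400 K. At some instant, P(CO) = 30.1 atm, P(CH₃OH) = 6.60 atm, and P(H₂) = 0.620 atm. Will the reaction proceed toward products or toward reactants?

Qₚ = P(CH₃OH) / (P(CO)·P(H₂)²) = (6.60) / ((30.1)·(0.620)²) = 0.570
Qₚ = 0.570 < Kₚ = 2.33, so the forward reaction proceeds.

to the right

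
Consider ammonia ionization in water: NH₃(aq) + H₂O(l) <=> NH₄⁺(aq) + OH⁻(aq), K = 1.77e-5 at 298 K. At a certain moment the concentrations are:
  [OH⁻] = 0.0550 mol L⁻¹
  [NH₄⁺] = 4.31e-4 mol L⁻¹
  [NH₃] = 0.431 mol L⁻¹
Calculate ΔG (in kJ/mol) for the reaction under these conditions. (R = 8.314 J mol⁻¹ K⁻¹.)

(H₂O is a pure liquid — omitted from Q.)
Q = [NH₄⁺]·[OH⁻] / [NH₃] = (4.31e-4)·(0.0550) / (0.431) = 5.50e-5
ΔG = RT ln(Q/K) = (8.314 J mol⁻¹ K⁻¹)(298 K) × ln(5.50e-5/1.77e-5)
   = (2.478 kJ/mol)(1.134) = 2.81 kJ/mol
ΔG > 0, so the forward reaction is non-spontaneous (proceeds in reverse).

ΔG = 2.81 kJ/mol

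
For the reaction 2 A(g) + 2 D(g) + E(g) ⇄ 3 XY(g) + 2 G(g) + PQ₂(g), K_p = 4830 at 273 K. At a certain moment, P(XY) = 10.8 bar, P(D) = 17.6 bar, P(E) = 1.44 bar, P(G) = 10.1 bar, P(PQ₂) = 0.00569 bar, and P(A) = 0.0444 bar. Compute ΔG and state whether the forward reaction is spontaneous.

ΔG = -3.99 kJ/mol; the forward reaction is spontaneous

Q_p = P(XY)³·P(G)²·P(PQ₂) / (P(A)²·P(D)²·P(E)) = (10.8)³·(10.1)²·(0.00569) / ((0.0444)²·(17.6)²·(1.44)) = 832
ΔG = RT ln(Q_p/K_p) = (8.314 J mol⁻¹ K⁻¹)(273 K) × ln(832/4830)
   = (2.270 kJ/mol)(-1.759) = -3.99 kJ/mol
ΔG < 0, so the forward reaction is spontaneous (proceeds forward).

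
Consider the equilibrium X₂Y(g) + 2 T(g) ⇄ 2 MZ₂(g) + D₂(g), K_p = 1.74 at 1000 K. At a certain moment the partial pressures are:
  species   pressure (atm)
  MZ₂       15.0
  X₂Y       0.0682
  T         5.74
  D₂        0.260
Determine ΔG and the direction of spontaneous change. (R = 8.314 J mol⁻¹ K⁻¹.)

ΔG = 22.5 kJ/mol; the forward reaction is non-spontaneous

Q_p = P(MZ₂)²·P(D₂) / (P(X₂Y)·P(T)²) = (15.0)²·(0.260) / ((0.0682)·(5.74)²) = 26.0
ΔG = RT ln(Q_p/K_p) = (8.314 J mol⁻¹ K⁻¹)(1000 K) × ln(26.0/1.74)
   = (8.314 kJ/mol)(2.704) = 22.5 kJ/mol
ΔG > 0, so the forward reaction is non-spontaneous (proceeds in reverse).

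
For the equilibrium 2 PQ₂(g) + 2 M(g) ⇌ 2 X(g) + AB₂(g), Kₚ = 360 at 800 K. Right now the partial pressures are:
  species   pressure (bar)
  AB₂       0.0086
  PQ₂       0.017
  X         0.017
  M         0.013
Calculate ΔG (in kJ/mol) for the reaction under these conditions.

ΔG = -13.0 kJ/mol

Qₚ = P(X)²·P(AB₂) / (P(PQ₂)²·P(M)²) = (0.017)²·(0.0086) / ((0.017)²·(0.013)²) = 50.9
ΔG = RT ln(Qₚ/Kₚ) = (8.314 J mol⁻¹ K⁻¹)(800 K) × ln(50.9/360)
   = (6.651 kJ/mol)(-1.956) = -13.0 kJ/mol
ΔG < 0, so the forward reaction is spontaneous (proceeds forward).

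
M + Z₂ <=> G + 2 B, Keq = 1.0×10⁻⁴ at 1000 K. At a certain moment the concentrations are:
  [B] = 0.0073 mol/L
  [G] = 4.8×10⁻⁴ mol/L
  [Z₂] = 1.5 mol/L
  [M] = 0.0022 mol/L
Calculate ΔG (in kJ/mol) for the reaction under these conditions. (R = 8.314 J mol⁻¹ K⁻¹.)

Q = [G]·[B]² / ([M]·[Z₂]) = (4.8×10⁻⁴)·(0.0073)² / ((0.0022)·(1.5)) = 7.75×10⁻⁶
ΔG = RT ln(Q/Keq) = (8.314 J mol⁻¹ K⁻¹)(1000 K) × ln(7.75×10⁻⁶/1.0×10⁻⁴)
   = (8.314 kJ/mol)(-2.557) = -21.3 kJ/mol
ΔG < 0, so the forward reaction is spontaneous (proceeds forward).

ΔG = -21.3 kJ/mol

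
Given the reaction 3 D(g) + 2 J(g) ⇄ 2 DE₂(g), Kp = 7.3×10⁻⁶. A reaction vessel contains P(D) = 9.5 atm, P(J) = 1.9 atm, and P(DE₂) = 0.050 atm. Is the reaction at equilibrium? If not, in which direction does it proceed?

Qp = P(DE₂)² / (P(D)³·P(J)²) = (0.050)² / ((9.5)³·(1.9)²) = 8.1×10⁻⁷
Qp = 8.1×10⁻⁷ < Kp = 7.3×10⁻⁶, so the forward reaction proceeds.

in the forward direction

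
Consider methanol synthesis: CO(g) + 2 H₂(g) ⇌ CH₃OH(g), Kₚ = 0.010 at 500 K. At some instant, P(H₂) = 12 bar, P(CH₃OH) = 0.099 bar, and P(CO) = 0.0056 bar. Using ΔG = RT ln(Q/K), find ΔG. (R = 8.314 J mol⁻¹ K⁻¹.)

ΔG = 10.4 kJ/mol

Qₚ = P(CH₃OH) / (P(CO)·P(H₂)²) = (0.099) / ((0.0056)·(12)²) = 0.123
ΔG = RT ln(Qₚ/Kₚ) = (8.314 J mol⁻¹ K⁻¹)(500 K) × ln(0.123/0.010)
   = (4.157 kJ/mol)(2.510) = 10.4 kJ/mol
ΔG > 0, so the forward reaction is non-spontaneous (proceeds in reverse).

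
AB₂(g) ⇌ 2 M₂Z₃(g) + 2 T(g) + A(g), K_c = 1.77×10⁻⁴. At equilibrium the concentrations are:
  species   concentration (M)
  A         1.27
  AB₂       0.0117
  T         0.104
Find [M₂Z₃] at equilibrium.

At equilibrium, K_c = [M₂Z₃]²·[T]²·[A] / [AB₂] = 1.77×10⁻⁴.
([M₂Z₃])²·(0.104)²·(1.27) / (0.0117) = 1.77×10⁻⁴
[M₂Z₃]² = 1.51×10⁻⁴ ⇒ [M₂Z₃] = 0.0123 M

[M₂Z₃] = 0.0123 M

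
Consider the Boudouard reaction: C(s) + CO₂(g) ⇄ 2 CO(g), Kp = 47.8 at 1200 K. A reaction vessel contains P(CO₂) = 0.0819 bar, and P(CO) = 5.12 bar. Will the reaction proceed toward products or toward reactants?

to the left

(C is a pure solid — omitted from Qp.)
Qp = P(CO)² / P(CO₂) = (5.12)² / (0.0819) = 320
Qp = 320 > Kp = 47.8, so the reverse reaction proceeds.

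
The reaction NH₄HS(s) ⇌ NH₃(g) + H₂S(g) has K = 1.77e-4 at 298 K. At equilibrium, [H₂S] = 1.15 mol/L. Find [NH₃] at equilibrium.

(NH₄HS is a pure solid — omitted from K.)
At equilibrium, K = [NH₃]·[H₂S] = 1.77e-4.
([NH₃])·(1.15) = 1.77e-4
[NH₃] = 1.54e-4 mol/L

[NH₃] = 1.54e-4 mol/L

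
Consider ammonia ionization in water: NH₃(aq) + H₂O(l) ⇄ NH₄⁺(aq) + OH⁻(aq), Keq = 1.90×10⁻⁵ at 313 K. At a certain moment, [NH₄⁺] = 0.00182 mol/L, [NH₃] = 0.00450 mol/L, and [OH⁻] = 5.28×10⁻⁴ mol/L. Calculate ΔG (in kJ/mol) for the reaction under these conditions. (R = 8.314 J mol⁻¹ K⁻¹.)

(H₂O is a pure liquid — omitted from Q.)
Q = [NH₄⁺]·[OH⁻] / [NH₃] = (0.00182)·(5.28×10⁻⁴) / (0.00450) = 2.14×10⁻⁴
ΔG = RT ln(Q/Keq) = (8.314 J mol⁻¹ K⁻¹)(313 K) × ln(2.14×10⁻⁴/1.90×10⁻⁵)
   = (2.602 kJ/mol)(2.422) = 6.30 kJ/mol
ΔG > 0, so the forward reaction is non-spontaneous (proceeds in reverse).

ΔG = 6.30 kJ/mol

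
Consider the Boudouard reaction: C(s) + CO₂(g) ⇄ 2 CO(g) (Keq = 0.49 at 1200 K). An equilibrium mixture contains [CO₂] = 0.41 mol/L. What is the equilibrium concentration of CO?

[CO] = 0.45 mol/L

(C is a pure solid — omitted from Keq.)
At equilibrium, Keq = [CO]² / [CO₂] = 0.49.
([CO])² / (0.41) = 0.49
[CO]² = 0.201 ⇒ [CO] = 0.45 mol/L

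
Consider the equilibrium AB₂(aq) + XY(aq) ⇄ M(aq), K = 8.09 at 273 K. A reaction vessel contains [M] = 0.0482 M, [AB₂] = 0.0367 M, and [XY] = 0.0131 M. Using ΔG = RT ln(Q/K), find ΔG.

ΔG = 5.71 kJ/mol

Q = [M] / ([AB₂]·[XY]) = (0.0482) / ((0.0367)·(0.0131)) = 100
ΔG = RT ln(Q/K) = (8.314 J mol⁻¹ K⁻¹)(273 K) × ln(100/8.09)
   = (2.270 kJ/mol)(2.515) = 5.71 kJ/mol
ΔG > 0, so the forward reaction is non-spontaneous (proceeds in reverse).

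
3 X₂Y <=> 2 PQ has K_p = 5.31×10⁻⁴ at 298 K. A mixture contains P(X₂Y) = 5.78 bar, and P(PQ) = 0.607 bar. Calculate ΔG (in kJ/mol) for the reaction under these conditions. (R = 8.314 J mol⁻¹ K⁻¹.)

Q_p = P(PQ)² / P(X₂Y)³ = (0.607)² / (5.78)³ = 0.00191
ΔG = RT ln(Q_p/K_p) = (8.314 J mol⁻¹ K⁻¹)(298 K) × ln(0.00191/5.31×10⁻⁴)
   = (2.478 kJ/mol)(1.280) = 3.17 kJ/mol
ΔG > 0, so the forward reaction is non-spontaneous (proceeds in reverse).

ΔG = 3.17 kJ/mol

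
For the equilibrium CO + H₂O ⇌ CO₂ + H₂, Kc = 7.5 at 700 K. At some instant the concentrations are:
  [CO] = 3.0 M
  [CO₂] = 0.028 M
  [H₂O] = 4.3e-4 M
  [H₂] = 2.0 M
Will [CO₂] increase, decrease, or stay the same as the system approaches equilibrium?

decrease

Qc = [CO₂]·[H₂] / ([CO]·[H₂O]) = (0.028)·(2.0) / ((3.0)·(4.3e-4)) = 43
Qc = 43 > Kc = 7.5: net reverse reaction.
CO₂ is a product, so it decreases.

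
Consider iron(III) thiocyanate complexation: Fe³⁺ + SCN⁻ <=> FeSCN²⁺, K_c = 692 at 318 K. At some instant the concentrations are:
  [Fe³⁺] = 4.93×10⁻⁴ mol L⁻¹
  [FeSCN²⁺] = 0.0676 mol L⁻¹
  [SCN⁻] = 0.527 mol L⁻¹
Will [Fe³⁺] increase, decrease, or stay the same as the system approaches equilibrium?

Q_c = [FeSCN²⁺] / ([Fe³⁺]·[SCN⁻]) = (0.0676) / ((4.93×10⁻⁴)·(0.527)) = 260
Q_c = 260 < K_c = 692: net forward reaction.
Fe³⁺ is a reactant, so it decreases.

decrease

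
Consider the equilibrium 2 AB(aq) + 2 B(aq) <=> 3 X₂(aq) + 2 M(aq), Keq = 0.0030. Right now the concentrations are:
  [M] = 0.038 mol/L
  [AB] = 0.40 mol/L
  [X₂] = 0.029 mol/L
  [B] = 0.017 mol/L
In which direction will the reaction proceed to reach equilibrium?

in the forward direction

Q = [X₂]³·[M]² / ([AB]²·[B]²) = (0.029)³·(0.038)² / ((0.40)²·(0.017)²) = 7.6e-4
Q = 7.6e-4 < Keq = 0.0030, so the forward reaction proceeds.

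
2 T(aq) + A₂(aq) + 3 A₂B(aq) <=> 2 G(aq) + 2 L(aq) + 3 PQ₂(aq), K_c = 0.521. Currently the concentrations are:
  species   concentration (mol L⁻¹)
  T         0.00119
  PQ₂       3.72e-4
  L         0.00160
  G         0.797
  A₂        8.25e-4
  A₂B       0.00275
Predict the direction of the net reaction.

in the reverse direction

Q_c = [G]²·[L]²·[PQ₂]³ / ([T]²·[A₂]·[A₂B]³) = (0.797)²·(0.00160)²·(3.72e-4)³ / ((0.00119)²·(8.25e-4)·(0.00275)³) = 3.45
Q_c = 3.45 > K_c = 0.521, so the reverse reaction proceeds.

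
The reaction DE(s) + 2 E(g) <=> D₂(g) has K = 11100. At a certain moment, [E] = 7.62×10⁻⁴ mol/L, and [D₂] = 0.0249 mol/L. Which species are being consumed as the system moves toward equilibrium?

(DE is a pure solid — omitted from Q.)
Q = [D₂] / [E]² = (0.0249) / (7.62×10⁻⁴)² = 42900
Q = 42900 > K = 11100: net reverse reaction.

D₂ (products)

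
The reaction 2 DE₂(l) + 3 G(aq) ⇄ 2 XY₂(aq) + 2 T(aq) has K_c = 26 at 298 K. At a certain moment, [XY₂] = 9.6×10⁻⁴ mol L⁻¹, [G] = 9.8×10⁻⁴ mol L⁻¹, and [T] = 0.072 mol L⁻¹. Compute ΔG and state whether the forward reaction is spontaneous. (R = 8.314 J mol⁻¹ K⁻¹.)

ΔG = -4.05 kJ/mol; the forward reaction is spontaneous

(DE₂ is a pure liquid — omitted from Q_c.)
Q_c = [XY₂]²·[T]² / [G]³ = (9.6×10⁻⁴)²·(0.072)² / (9.8×10⁻⁴)³ = 5.08
ΔG = RT ln(Q_c/K_c) = (8.314 J mol⁻¹ K⁻¹)(298 K) × ln(5.08/26)
   = (2.478 kJ/mol)(-1.633) = -4.05 kJ/mol
ΔG < 0, so the forward reaction is spontaneous (proceeds forward).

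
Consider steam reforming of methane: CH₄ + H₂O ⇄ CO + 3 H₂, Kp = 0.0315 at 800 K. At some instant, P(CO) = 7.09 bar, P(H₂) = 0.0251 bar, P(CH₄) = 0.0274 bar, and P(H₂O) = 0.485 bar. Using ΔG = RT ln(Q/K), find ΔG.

Qp = P(CO)·P(H₂)³ / (P(CH₄)·P(H₂O)) = (7.09)·(0.0251)³ / ((0.0274)·(0.485)) = 0.00844
ΔG = RT ln(Qp/Kp) = (8.314 J mol⁻¹ K⁻¹)(800 K) × ln(0.00844/0.0315)
   = (6.651 kJ/mol)(-1.317) = -8.76 kJ/mol
ΔG < 0, so the forward reaction is spontaneous (proceeds forward).

ΔG = -8.76 kJ/mol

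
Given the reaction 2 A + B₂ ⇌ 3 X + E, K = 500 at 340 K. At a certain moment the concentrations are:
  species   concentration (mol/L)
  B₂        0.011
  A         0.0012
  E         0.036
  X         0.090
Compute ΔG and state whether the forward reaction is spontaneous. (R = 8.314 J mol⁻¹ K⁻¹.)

Q = [X]³·[E] / ([A]²·[B₂]) = (0.090)³·(0.036) / ((0.0012)²·(0.011)) = 1660
ΔG = RT ln(Q/K) = (8.314 J mol⁻¹ K⁻¹)(340 K) × ln(1660/500)
   = (2.827 kJ/mol)(1.200) = 3.39 kJ/mol
ΔG > 0, so the forward reaction is non-spontaneous (proceeds in reverse).

ΔG = 3.39 kJ/mol; the forward reaction is non-spontaneous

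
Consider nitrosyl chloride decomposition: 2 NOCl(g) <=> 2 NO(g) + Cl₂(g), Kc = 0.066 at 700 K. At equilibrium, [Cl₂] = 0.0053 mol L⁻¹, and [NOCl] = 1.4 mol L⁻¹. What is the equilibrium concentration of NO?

At equilibrium, Kc = [NO]²·[Cl₂] / [NOCl]² = 0.066.
([NO])²·(0.0053) / (1.4)² = 0.066
[NO]² = 24.4 ⇒ [NO] = 4.9 mol L⁻¹

[NO] = 4.9 mol L⁻¹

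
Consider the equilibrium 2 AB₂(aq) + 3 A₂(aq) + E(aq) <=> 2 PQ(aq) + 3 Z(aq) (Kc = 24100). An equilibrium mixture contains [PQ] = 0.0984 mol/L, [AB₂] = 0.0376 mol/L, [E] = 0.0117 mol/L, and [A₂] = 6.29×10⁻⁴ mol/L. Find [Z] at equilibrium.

At equilibrium, Kc = [PQ]²·[Z]³ / ([AB₂]²·[A₂]³·[E]) = 24100.
(0.0984)²·([Z])³ / ((0.0376)²·(6.29×10⁻⁴)³·(0.0117)) = 24100
[Z]³ = 1.02×10⁻⁸ ⇒ [Z] = 0.00217 mol/L

[Z] = 0.00217 mol/L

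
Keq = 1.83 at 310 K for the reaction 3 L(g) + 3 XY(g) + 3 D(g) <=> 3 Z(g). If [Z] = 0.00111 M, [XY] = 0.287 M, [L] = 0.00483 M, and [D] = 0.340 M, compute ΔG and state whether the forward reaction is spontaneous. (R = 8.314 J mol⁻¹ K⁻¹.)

ΔG = 5.07 kJ/mol; the forward reaction is non-spontaneous

Q = [Z]³ / ([L]³·[XY]³·[D]³) = (0.00111)³ / ((0.00483)³·(0.287)³·(0.340)³) = 13.1
ΔG = RT ln(Q/Keq) = (8.314 J mol⁻¹ K⁻¹)(310 K) × ln(13.1/1.83)
   = (2.577 kJ/mol)(1.968) = 5.07 kJ/mol
ΔG > 0, so the forward reaction is non-spontaneous (proceeds in reverse).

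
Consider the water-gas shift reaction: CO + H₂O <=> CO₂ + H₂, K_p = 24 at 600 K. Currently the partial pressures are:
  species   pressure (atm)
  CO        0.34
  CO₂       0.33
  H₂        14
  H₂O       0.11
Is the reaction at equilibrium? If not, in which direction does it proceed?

toward reactants

Q_p = P(CO₂)·P(H₂) / (P(CO)·P(H₂O)) = (0.33)·(14) / ((0.34)·(0.11)) = 120
Q_p = 120 > K_p = 24, so the reverse reaction proceeds.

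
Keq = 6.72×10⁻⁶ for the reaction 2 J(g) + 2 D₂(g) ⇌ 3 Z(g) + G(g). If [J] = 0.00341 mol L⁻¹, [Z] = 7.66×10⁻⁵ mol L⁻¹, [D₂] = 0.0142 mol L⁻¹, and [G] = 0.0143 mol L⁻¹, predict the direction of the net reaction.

Q = [Z]³·[G] / ([J]²·[D₂]²) = (7.66×10⁻⁵)³·(0.0143) / ((0.00341)²·(0.0142)²) = 2.74×10⁻⁶
Q = 2.74×10⁻⁶ < Keq = 6.72×10⁻⁶, so the forward reaction proceeds.

toward products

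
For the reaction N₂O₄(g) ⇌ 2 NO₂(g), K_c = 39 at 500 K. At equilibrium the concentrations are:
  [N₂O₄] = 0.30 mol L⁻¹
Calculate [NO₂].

[NO₂] = 3.4 mol L⁻¹

At equilibrium, K_c = [NO₂]² / [N₂O₄] = 39.
([NO₂])² / (0.30) = 39
[NO₂]² = 11.7 ⇒ [NO₂] = 3.4 mol L⁻¹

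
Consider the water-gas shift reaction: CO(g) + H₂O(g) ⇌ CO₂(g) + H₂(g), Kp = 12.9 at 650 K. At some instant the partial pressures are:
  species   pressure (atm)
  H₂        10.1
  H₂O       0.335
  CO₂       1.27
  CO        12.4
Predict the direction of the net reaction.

Qp = P(CO₂)·P(H₂) / (P(CO)·P(H₂O)) = (1.27)·(10.1) / ((12.4)·(0.335)) = 3.09
Qp = 3.09 < Kp = 12.9, so the forward reaction proceeds.

toward products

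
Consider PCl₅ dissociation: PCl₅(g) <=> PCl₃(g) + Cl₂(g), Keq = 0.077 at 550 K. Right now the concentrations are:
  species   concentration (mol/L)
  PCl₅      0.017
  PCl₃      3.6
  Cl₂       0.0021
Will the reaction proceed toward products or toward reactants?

toward reactants

Q = [PCl₃]·[Cl₂] / [PCl₅] = (3.6)·(0.0021) / (0.017) = 0.44
Q = 0.44 > Keq = 0.077, so the reverse reaction proceeds.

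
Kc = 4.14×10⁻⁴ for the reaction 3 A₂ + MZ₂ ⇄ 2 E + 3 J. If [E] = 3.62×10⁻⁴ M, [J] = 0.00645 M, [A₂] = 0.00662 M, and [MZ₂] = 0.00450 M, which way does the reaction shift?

Qc = [E]²·[J]³ / ([A₂]³·[MZ₂]) = (3.62×10⁻⁴)²·(0.00645)³ / ((0.00662)³·(0.00450)) = 2.69×10⁻⁵
Qc = 2.69×10⁻⁵ < Kc = 4.14×10⁻⁴, so the forward reaction proceeds.

to the right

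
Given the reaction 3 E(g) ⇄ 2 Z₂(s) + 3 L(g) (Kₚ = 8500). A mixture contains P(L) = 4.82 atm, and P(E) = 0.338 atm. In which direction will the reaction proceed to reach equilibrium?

(Z₂ is a pure solid — omitted from Qₚ.)
Qₚ = P(L)³ / P(E)³ = (4.82)³ / (0.338)³ = 2900
Qₚ = 2900 < Kₚ = 8500, so the forward reaction proceeds.

in the forward direction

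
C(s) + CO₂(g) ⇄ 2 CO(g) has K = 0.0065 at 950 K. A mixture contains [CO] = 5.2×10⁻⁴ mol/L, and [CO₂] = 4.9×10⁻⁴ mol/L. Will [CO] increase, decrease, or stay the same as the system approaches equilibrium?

increase

(C is a pure solid — omitted from Q.)
Q = [CO]² / [CO₂] = (5.2×10⁻⁴)² / (4.9×10⁻⁴) = 5.5×10⁻⁴
Q = 5.5×10⁻⁴ < K = 0.0065: net forward reaction.
CO is a product, so it increases.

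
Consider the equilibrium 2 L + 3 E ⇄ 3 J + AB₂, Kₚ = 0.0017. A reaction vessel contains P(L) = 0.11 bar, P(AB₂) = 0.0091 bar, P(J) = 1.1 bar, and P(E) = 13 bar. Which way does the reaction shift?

forward (toward products)

Qₚ = P(J)³·P(AB₂) / (P(L)²·P(E)³) = (1.1)³·(0.0091) / ((0.11)²·(13)³) = 4.6e-4
Qₚ = 4.6e-4 < Kₚ = 0.0017, so the forward reaction proceeds.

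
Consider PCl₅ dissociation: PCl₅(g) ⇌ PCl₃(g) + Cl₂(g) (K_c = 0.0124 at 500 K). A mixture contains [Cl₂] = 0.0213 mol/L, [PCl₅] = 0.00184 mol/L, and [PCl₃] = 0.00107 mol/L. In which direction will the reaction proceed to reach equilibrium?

no net change (already at equilibrium)

Q_c = [PCl₃]·[Cl₂] / [PCl₅] = (0.00107)·(0.0213) / (0.00184) = 0.0124
Q_c = 0.0124 = K_c, so the system is already at equilibrium.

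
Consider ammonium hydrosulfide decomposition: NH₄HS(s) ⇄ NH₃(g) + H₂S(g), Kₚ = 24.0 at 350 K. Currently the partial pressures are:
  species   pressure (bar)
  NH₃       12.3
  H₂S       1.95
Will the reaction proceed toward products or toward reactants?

no net change (already at equilibrium)

(NH₄HS is a pure solid — omitted from Qₚ.)
Qₚ = P(NH₃)·P(H₂S) = (12.3)·(1.95) = 24.0
Qₚ = 24.0 = Kₚ, so the system is already at equilibrium.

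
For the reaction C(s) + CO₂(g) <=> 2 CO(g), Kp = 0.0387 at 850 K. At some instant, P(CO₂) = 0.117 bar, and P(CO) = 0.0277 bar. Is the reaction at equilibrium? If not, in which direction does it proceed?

(C is a pure solid — omitted from Qp.)
Qp = P(CO)² / P(CO₂) = (0.0277)² / (0.117) = 0.00656
Qp = 0.00656 < Kp = 0.0387, so the forward reaction proceeds.

forward (toward products)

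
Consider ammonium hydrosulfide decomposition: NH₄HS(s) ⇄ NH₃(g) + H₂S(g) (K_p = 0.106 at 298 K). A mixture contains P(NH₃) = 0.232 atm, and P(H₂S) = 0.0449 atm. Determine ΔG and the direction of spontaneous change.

(NH₄HS is a pure solid — omitted from Q_p.)
Q_p = P(NH₃)·P(H₂S) = (0.232)·(0.0449) = 0.0104
ΔG = RT ln(Q_p/K_p) = (8.314 J mol⁻¹ K⁻¹)(298 K) × ln(0.0104/0.106)
   = (2.478 kJ/mol)(-2.322) = -5.75 kJ/mol
ΔG < 0, so the forward reaction is spontaneous (proceeds forward).

ΔG = -5.75 kJ/mol; the forward reaction is spontaneous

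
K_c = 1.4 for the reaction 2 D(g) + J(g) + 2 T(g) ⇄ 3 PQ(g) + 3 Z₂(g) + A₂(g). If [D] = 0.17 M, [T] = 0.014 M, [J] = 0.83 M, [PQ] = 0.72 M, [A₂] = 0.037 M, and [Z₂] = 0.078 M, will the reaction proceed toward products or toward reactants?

Q_c = [PQ]³·[Z₂]³·[A₂] / ([D]²·[J]·[T]²) = (0.72)³·(0.078)³·(0.037) / ((0.17)²·(0.83)·(0.014)²) = 1.4
Q_c = 1.4 = K_c, so the system is already at equilibrium.

neither direction; the system is at equilibrium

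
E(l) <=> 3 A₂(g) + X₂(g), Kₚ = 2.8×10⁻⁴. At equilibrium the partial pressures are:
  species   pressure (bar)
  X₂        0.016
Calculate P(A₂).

P(A₂) = 0.26 bar

(E is a pure liquid — omitted from Kₚ.)
At equilibrium, Kₚ = P(A₂)³·P(X₂) = 2.8×10⁻⁴.
(P(A₂))³·(0.016) = 2.8×10⁻⁴
P(A₂)³ = 0.0175 ⇒ P(A₂) = 0.26 bar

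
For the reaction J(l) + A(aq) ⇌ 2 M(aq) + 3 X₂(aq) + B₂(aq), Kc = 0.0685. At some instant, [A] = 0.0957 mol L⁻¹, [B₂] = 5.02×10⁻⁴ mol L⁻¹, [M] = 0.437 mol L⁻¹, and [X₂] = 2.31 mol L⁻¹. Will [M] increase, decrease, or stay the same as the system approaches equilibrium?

increase

(J is a pure liquid — omitted from Qc.)
Qc = [M]²·[X₂]³·[B₂] / [A] = (0.437)²·(2.31)³·(5.02×10⁻⁴) / (0.0957) = 0.0123
Qc = 0.0123 < Kc = 0.0685: net forward reaction.
M is a product, so it increases.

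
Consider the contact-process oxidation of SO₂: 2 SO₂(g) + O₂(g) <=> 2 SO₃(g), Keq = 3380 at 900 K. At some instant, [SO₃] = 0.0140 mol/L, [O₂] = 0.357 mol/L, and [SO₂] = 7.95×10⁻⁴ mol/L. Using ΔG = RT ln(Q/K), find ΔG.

ΔG = -10.2 kJ/mol

Q = [SO₃]² / ([SO₂]²·[O₂]) = (0.0140)² / ((7.95×10⁻⁴)²·(0.357)) = 869
ΔG = RT ln(Q/Keq) = (8.314 J mol⁻¹ K⁻¹)(900 K) × ln(869/3380)
   = (7.483 kJ/mol)(-1.358) = -10.2 kJ/mol
ΔG < 0, so the forward reaction is spontaneous (proceeds forward).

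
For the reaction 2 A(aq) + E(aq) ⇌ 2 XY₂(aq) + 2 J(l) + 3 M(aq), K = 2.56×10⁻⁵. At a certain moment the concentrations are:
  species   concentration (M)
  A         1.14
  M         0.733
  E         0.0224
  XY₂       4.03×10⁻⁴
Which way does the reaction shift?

(J is a pure liquid — omitted from Q.)
Q = [XY₂]²·[M]³ / ([A]²·[E]) = (4.03×10⁻⁴)²·(0.733)³ / ((1.14)²·(0.0224)) = 2.20×10⁻⁶
Q = 2.20×10⁻⁶ < K = 2.56×10⁻⁵, so the forward reaction proceeds.

toward products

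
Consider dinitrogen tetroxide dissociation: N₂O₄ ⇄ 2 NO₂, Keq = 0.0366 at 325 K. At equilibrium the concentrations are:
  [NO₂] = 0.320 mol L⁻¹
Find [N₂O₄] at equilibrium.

At equilibrium, Keq = [NO₂]² / [N₂O₄] = 0.0366.
(0.320)² / ([N₂O₄]) = 0.0366
[N₂O₄] = 2.80 mol L⁻¹

[N₂O₄] = 2.80 mol L⁻¹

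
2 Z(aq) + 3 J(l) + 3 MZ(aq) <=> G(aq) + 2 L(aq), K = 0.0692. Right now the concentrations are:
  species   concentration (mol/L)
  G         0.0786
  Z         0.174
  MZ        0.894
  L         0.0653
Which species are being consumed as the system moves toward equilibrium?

Z, J, MZ (reactants)

(J is a pure liquid — omitted from Q.)
Q = [G]·[L]² / ([Z]²·[MZ]³) = (0.0786)·(0.0653)² / ((0.174)²·(0.894)³) = 0.0155
Q = 0.0155 < K = 0.0692: net forward reaction.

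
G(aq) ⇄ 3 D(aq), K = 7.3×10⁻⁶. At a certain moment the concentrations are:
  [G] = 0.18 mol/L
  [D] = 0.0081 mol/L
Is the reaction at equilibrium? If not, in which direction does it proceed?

forward (toward products)

Q = [D]³ / [G] = (0.0081)³ / (0.18) = 3.0×10⁻⁶
Q = 3.0×10⁻⁶ < K = 7.3×10⁻⁶, so the forward reaction proceeds.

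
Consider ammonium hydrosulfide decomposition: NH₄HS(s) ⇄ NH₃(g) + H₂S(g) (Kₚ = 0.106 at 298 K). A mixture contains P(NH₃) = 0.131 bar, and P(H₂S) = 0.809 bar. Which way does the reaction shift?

at equilibrium

(NH₄HS is a pure solid — omitted from Qₚ.)
Qₚ = P(NH₃)·P(H₂S) = (0.131)·(0.809) = 0.106
Qₚ = 0.106 = Kₚ, so the system is already at equilibrium.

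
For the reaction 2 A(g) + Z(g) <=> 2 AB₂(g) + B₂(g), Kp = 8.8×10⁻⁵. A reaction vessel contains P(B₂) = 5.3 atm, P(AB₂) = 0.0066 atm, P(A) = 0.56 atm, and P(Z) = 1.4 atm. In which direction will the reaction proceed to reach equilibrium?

Qp = P(AB₂)²·P(B₂) / (P(A)²·P(Z)) = (0.0066)²·(5.3) / ((0.56)²·(1.4)) = 5.3×10⁻⁴
Qp = 5.3×10⁻⁴ > Kp = 8.8×10⁻⁵, so the reverse reaction proceeds.

to the left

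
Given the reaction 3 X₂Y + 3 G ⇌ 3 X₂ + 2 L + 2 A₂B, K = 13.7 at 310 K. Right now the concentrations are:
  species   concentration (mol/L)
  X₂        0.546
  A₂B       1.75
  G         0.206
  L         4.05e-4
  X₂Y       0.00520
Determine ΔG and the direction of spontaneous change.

Q = [X₂]³·[L]²·[A₂B]² / ([X₂Y]³·[G]³) = (0.546)³·(4.05e-4)²·(1.75)² / ((0.00520)³·(0.206)³) = 66.5
ΔG = RT ln(Q/K) = (8.314 J mol⁻¹ K⁻¹)(310 K) × ln(66.5/13.7)
   = (2.577 kJ/mol)(1.580) = 4.07 kJ/mol
ΔG > 0, so the forward reaction is non-spontaneous (proceeds in reverse).

ΔG = 4.07 kJ/mol; the forward reaction is non-spontaneous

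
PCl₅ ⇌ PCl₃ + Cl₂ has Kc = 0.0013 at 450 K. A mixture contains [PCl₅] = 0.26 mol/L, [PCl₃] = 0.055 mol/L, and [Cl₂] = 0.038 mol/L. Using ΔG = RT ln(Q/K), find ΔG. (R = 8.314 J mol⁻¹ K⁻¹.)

ΔG = 6.82 kJ/mol

Qc = [PCl₃]·[Cl₂] / [PCl₅] = (0.055)·(0.038) / (0.26) = 0.00804
ΔG = RT ln(Qc/Kc) = (8.314 J mol⁻¹ K⁻¹)(450 K) × ln(0.00804/0.0013)
   = (3.741 kJ/mol)(1.822) = 6.82 kJ/mol
ΔG > 0, so the forward reaction is non-spontaneous (proceeds in reverse).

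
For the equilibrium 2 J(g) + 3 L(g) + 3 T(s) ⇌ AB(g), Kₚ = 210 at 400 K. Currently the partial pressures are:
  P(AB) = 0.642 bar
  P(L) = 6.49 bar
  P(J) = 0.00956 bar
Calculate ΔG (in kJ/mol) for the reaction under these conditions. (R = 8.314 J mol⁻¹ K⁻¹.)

ΔG = -6.99 kJ/mol

(T is a pure solid — omitted from Qₚ.)
Qₚ = P(AB) / (P(J)²·P(L)³) = (0.642) / ((0.00956)²·(6.49)³) = 25.7
ΔG = RT ln(Qₚ/Kₚ) = (8.314 J mol⁻¹ K⁻¹)(400 K) × ln(25.7/210)
   = (3.326 kJ/mol)(-2.101) = -6.99 kJ/mol
ΔG < 0, so the forward reaction is spontaneous (proceeds forward).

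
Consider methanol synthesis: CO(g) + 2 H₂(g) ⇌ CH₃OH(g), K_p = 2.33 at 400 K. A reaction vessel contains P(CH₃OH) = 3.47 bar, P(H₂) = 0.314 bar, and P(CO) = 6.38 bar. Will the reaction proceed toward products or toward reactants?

Q_p = P(CH₃OH) / (P(CO)·P(H₂)²) = (3.47) / ((6.38)·(0.314)²) = 5.52
Q_p = 5.52 > K_p = 2.33, so the reverse reaction proceeds.

reverse (toward reactants)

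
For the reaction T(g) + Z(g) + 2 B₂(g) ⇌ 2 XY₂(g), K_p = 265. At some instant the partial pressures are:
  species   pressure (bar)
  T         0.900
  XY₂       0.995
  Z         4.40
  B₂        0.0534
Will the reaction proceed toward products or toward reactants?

Q_p = P(XY₂)² / (P(T)·P(Z)·P(B₂)²) = (0.995)² / ((0.900)·(4.40)·(0.0534)²) = 87.7
Q_p = 87.7 < K_p = 265, so the forward reaction proceeds.

forward (toward products)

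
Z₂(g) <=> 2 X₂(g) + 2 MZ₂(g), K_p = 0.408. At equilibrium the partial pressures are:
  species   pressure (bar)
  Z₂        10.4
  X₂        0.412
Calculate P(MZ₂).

At equilibrium, K_p = P(X₂)²·P(MZ₂)² / P(Z₂) = 0.408.
(0.412)²·(P(MZ₂))² / (10.4) = 0.408
P(MZ₂)² = 25.0 ⇒ P(MZ₂) = 5.00 bar

P(MZ₂) = 5.00 bar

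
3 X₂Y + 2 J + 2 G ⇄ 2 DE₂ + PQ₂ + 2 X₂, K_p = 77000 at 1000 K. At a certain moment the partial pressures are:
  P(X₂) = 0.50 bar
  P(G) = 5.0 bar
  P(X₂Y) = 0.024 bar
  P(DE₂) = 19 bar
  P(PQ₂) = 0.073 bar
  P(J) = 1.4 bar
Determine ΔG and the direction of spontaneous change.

Q_p = P(DE₂)²·P(PQ₂)·P(X₂)² / (P(X₂Y)³·P(J)²·P(G)²) = (19)²·(0.073)·(0.50)² / ((0.024)³·(1.4)²·(5.0)²) = 9730
ΔG = RT ln(Q_p/K_p) = (8.314 J mol⁻¹ K⁻¹)(1000 K) × ln(9730/77000)
   = (8.314 kJ/mol)(-2.069) = -17.2 kJ/mol
ΔG < 0, so the forward reaction is spontaneous (proceeds forward).

ΔG = -17.2 kJ/mol; the forward reaction is spontaneous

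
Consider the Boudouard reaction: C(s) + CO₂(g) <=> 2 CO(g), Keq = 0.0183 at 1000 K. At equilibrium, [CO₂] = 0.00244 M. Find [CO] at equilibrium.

(C is a pure solid — omitted from Keq.)
At equilibrium, Keq = [CO]² / [CO₂] = 0.0183.
([CO])² / (0.00244) = 0.0183
[CO]² = 4.47×10⁻⁵ ⇒ [CO] = 0.00668 M

[CO] = 0.00668 M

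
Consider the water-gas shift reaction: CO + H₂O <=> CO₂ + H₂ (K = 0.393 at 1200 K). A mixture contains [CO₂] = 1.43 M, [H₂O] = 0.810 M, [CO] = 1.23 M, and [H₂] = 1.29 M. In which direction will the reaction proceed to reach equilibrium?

to the left

Q = [CO₂]·[H₂] / ([CO]·[H₂O]) = (1.43)·(1.29) / ((1.23)·(0.810)) = 1.85
Q = 1.85 > K = 0.393, so the reverse reaction proceeds.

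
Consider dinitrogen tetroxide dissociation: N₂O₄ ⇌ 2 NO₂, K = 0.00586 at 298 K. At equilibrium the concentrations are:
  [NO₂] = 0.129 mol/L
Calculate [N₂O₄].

At equilibrium, K = [NO₂]² / [N₂O₄] = 0.00586.
(0.129)² / ([N₂O₄]) = 0.00586
[N₂O₄] = 2.84 mol/L

[N₂O₄] = 2.84 mol/L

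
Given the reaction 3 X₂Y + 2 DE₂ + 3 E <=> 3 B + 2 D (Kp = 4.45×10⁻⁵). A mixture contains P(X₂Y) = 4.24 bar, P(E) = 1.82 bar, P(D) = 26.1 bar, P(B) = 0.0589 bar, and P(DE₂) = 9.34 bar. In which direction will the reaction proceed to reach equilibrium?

Qp = P(B)³·P(D)² / (P(X₂Y)³·P(DE₂)²·P(E)³) = (0.0589)³·(26.1)² / ((4.24)³·(9.34)²·(1.82)³) = 3.47×10⁻⁶
Qp = 3.47×10⁻⁶ < Kp = 4.45×10⁻⁵, so the forward reaction proceeds.

to the right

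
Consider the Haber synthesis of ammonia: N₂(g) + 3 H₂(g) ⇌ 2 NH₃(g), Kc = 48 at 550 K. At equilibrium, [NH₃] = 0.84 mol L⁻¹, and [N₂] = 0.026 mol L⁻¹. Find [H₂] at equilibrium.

[H₂] = 0.83 mol L⁻¹

At equilibrium, Kc = [NH₃]² / ([N₂]·[H₂]³) = 48.
(0.84)² / ((0.026)·([H₂])³) = 48
[H₂]³ = 0.565 ⇒ [H₂] = 0.83 mol L⁻¹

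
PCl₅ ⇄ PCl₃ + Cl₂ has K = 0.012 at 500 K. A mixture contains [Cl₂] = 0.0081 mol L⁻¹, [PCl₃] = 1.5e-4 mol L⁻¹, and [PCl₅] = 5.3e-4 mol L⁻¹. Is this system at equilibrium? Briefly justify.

no; Q < K, reaction proceeds forward

Q = [PCl₃]·[Cl₂] / [PCl₅] = (1.5e-4)·(0.0081) / (5.3e-4) = 0.0023
Q = 0.0023 < K = 0.012: net forward reaction.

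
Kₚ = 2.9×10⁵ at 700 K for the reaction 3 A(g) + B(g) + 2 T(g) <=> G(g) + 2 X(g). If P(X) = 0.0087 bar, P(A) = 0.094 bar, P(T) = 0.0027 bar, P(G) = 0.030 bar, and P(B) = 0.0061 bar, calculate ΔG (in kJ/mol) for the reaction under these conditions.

Qₚ = P(G)·P(X)² / (P(A)³·P(B)·P(T)²) = (0.030)·(0.0087)² / ((0.094)³·(0.0061)·(0.0027)²) = 61500
ΔG = RT ln(Qₚ/Kₚ) = (8.314 J mol⁻¹ K⁻¹)(700 K) × ln(61500/2.9×10⁵)
   = (5.820 kJ/mol)(-1.551) = -9.03 kJ/mol
ΔG < 0, so the forward reaction is spontaneous (proceeds forward).

ΔG = -9.03 kJ/mol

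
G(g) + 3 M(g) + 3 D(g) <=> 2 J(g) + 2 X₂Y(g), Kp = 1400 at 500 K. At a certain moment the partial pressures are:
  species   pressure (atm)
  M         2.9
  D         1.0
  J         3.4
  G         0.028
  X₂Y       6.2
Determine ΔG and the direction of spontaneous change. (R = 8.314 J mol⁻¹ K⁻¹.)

Qp = P(J)²·P(X₂Y)² / (P(G)·P(M)³·P(D)³) = (3.4)²·(6.2)² / ((0.028)·(2.9)³·(1.0)³) = 651
ΔG = RT ln(Qp/Kp) = (8.314 J mol⁻¹ K⁻¹)(500 K) × ln(651/1400)
   = (4.157 kJ/mol)(-0.7657) = -3.18 kJ/mol
ΔG < 0, so the forward reaction is spontaneous (proceeds forward).

ΔG = -3.18 kJ/mol; the forward reaction is spontaneous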